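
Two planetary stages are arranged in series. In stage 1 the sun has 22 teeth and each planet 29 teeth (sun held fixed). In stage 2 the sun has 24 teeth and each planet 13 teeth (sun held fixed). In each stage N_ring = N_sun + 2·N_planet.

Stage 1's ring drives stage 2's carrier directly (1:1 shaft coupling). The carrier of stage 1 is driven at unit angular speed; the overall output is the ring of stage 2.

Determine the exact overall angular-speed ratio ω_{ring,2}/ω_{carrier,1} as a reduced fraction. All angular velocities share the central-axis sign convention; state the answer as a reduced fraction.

1887/1000

Stage 1: N_ring = 22 + 2·29 = 80
Stage 1: 22(ω_s−ω_c) = −80(ω_r−ω_c),  ω_s=0, ω_c=1
Stage 1: ω_r = 1 − (22/80)(0−1) = 51/40
  ⇒ ω_r¹/ω_c¹ = 51/40
Stage 2: N_ring = 24 + 2·13 = 50
Stage 2: 24(ω_s−ω_c) = −50(ω_r−ω_c),  ω_s=0, ω_c=1
Stage 2: ω_r = 1 − (24/50)(0−1) = 37/25
  ⇒ ω_r²/ω_c² = 37/25
Coupling ω_c² = ω_r¹ ⇒ overall = 51/40 × 37/25 = 1887/1000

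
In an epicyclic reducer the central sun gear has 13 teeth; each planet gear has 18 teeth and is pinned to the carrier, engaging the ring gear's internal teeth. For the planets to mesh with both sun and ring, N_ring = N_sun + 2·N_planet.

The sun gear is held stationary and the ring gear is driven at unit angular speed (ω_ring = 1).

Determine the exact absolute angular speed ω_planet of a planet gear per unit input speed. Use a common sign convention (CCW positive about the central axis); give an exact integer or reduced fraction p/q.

N_ring = 13 + 2·18 = 49
13(ω_s−ω_c) = −49(ω_r−ω_c),  ω_s=0, ω_r=1
13(0−ω_c) = −49(1−ω_c)  ⇒  62ω_c = 49  ⇒  ω_c = 49/62
sun–planet: 13·(0−49/62) = −18·(ω_p−ω_c)  ⇒  ω_p−ω_c = −(13/18)·(-49/62) = 637/1116
ω_p = 49/62 + 637/1116 = 49/36

49/36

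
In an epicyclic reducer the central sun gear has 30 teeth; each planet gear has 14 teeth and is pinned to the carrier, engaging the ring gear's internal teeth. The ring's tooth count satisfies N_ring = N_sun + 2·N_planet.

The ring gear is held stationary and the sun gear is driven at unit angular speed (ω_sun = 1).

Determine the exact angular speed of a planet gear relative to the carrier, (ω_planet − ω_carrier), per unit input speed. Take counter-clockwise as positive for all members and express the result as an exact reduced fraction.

-435/308

N_ring = 30 + 2·14 = 58
30(ω_s−ω_c) = −58(ω_r−ω_c),  ω_r=0, ω_s=1
30(1−ω_c) = −58(0−ω_c)  ⇒  88ω_c = 30  ⇒  ω_c = 15/44
sun–planet: 30·(1−15/44) = −14·(ω_p−ω_c)  ⇒  ω_p−ω_c = −(30/14)·(29/44) = -435/308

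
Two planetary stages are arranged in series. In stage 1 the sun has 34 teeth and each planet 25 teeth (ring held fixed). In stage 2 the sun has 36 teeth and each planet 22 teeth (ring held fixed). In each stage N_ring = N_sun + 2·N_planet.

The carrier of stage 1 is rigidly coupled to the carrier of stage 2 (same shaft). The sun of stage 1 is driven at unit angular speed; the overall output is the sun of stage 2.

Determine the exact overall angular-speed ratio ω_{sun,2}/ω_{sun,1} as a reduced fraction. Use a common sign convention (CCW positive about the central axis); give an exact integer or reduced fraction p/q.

493/531

Stage 1: N_ring = 34 + 2·25 = 84
Stage 1: 34(ω_s−ω_c) = −84(ω_r−ω_c),  ω_r=0, ω_s=1
Stage 1: 34(1−ω_c) = −84(0−ω_c)  ⇒  118ω_c = 34  ⇒  ω_c = 17/59
  ⇒ ω_c¹/ω_s¹ = 17/59
Stage 2: N_ring = 36 + 2·22 = 80
Stage 2: 36(ω_s−ω_c) = −80(ω_r−ω_c),  ω_r=0, ω_c=1
Stage 2: ω_s = 1 − (80/36)(0−1) = 29/9
  ⇒ ω_s²/ω_c² = 29/9
Coupling ω_c² = ω_c¹ ⇒ overall = 17/59 × 29/9 = 493/531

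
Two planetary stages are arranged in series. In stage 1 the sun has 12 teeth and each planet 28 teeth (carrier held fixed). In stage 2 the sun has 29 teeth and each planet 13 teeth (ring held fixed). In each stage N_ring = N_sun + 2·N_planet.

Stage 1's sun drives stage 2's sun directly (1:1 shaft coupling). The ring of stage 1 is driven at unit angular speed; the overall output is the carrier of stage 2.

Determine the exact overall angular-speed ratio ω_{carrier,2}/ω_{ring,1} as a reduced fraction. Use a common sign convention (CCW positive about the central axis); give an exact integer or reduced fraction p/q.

-493/252

Stage 1: N_ring = 12 + 2·28 = 68
Stage 1: 12(ω_s−ω_c) = −68(ω_r−ω_c),  ω_c=0, ω_r=1
Stage 1: ω_s = 0 − (68/12)(1−0) = -17/3
  ⇒ ω_s¹/ω_r¹ = -17/3
Stage 2: N_ring = 29 + 2·13 = 55
Stage 2: 29(ω_s−ω_c) = −55(ω_r−ω_c),  ω_r=0, ω_s=1
Stage 2: 29(1−ω_c) = −55(0−ω_c)  ⇒  84ω_c = 29  ⇒  ω_c = 29/84
  ⇒ ω_c²/ω_s² = 29/84
Coupling ω_s² = ω_s¹ ⇒ overall = -17/3 × 29/84 = -493/252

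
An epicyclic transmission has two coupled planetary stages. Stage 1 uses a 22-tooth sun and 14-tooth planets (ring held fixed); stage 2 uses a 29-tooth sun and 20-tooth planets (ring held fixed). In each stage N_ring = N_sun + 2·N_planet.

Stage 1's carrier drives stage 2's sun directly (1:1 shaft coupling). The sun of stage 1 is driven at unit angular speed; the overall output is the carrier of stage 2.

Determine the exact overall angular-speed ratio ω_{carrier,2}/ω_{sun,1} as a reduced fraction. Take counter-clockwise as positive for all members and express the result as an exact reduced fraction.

319/3528

Stage 1: N_ring = 22 + 2·14 = 50
Stage 1: 22(ω_s−ω_c) = −50(ω_r−ω_c),  ω_r=0, ω_s=1
Stage 1: 22(1−ω_c) = −50(0−ω_c)  ⇒  72ω_c = 22  ⇒  ω_c = 11/36
  ⇒ ω_c¹/ω_s¹ = 11/36
Stage 2: N_ring = 29 + 2·20 = 69
Stage 2: 29(ω_s−ω_c) = −69(ω_r−ω_c),  ω_r=0, ω_s=1
Stage 2: 29(1−ω_c) = −69(0−ω_c)  ⇒  98ω_c = 29  ⇒  ω_c = 29/98
  ⇒ ω_c²/ω_s² = 29/98
Coupling ω_s² = ω_c¹ ⇒ overall = 11/36 × 29/98 = 319/3528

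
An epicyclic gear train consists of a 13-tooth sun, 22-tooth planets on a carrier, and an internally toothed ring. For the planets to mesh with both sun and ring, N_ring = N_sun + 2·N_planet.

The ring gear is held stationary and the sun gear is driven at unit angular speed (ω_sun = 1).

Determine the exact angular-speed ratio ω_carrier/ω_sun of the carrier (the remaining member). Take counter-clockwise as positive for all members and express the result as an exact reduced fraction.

13/70

N_ring = 13 + 2·22 = 57
13(ω_s−ω_c) = −57(ω_r−ω_c),  ω_r=0, ω_s=1
13(1−ω_c) = −57(0−ω_c)  ⇒  70ω_c = 13  ⇒  ω_c = 13/70
ω_c/ω_s = 13/70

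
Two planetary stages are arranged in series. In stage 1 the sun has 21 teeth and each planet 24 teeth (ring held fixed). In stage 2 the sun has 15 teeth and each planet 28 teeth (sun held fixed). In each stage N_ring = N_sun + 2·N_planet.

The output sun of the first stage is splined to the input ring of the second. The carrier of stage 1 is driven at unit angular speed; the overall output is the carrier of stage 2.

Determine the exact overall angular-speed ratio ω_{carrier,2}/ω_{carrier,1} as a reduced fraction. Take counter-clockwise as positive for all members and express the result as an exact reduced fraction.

Stage 1: N_ring = 21 + 2·24 = 69
Stage 1: 21(ω_s−ω_c) = −69(ω_r−ω_c),  ω_r=0, ω_c=1
Stage 1: ω_s = 1 − (69/21)(0−1) = 30/7
  ⇒ ω_s¹/ω_c¹ = 30/7
Stage 2: N_ring = 15 + 2·28 = 71
Stage 2: 15(ω_s−ω_c) = −71(ω_r−ω_c),  ω_s=0, ω_r=1
Stage 2: 15(0−ω_c) = −71(1−ω_c)  ⇒  86ω_c = 71  ⇒  ω_c = 71/86
  ⇒ ω_c²/ω_r² = 71/86
Coupling ω_r² = ω_s¹ ⇒ overall = 30/7 × 71/86 = 1065/301

1065/301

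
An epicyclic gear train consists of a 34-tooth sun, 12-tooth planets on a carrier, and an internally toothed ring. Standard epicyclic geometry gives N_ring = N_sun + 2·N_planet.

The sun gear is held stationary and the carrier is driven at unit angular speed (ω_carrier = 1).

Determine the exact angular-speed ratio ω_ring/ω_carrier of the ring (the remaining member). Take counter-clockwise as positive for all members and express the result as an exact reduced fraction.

N_ring = 34 + 2·12 = 58
34(ω_s−ω_c) = −58(ω_r−ω_c),  ω_s=0, ω_c=1
ω_r = 1 − (34/58)(0−1) = 46/29
ω_r/ω_c = 46/29

46/29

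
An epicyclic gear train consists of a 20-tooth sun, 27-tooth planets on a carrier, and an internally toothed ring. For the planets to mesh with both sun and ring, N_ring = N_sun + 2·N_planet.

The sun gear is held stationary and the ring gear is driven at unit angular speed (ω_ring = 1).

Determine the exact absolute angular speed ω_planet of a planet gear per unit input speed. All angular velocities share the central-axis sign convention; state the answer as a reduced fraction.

N_ring = 20 + 2·27 = 74
20(ω_s−ω_c) = −74(ω_r−ω_c),  ω_s=0, ω_r=1
20(0−ω_c) = −74(1−ω_c)  ⇒  94ω_c = 74  ⇒  ω_c = 37/47
sun–planet: 20·(0−37/47) = −27·(ω_p−ω_c)  ⇒  ω_p−ω_c = −(20/27)·(-37/47) = 740/1269
ω_p = 37/47 + 740/1269 = 37/27

37/27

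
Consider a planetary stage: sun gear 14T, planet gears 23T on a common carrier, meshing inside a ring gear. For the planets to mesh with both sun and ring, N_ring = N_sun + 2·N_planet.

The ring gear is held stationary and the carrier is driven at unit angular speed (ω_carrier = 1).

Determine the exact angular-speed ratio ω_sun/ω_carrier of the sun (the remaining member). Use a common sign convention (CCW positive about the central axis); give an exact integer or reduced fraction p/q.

N_ring = 14 + 2·23 = 60
14(ω_s−ω_c) = −60(ω_r−ω_c),  ω_r=0, ω_c=1
ω_s = 1 − (60/14)(0−1) = 37/7
ω_s/ω_c = 37/7

37/7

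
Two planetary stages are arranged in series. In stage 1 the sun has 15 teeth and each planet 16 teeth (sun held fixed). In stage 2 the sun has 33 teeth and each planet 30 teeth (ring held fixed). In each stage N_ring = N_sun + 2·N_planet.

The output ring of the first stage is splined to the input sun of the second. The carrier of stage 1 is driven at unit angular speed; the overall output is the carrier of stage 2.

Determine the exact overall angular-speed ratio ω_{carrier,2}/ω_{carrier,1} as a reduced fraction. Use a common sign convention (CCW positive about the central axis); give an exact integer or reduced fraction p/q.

341/987

Stage 1: N_ring = 15 + 2·16 = 47
Stage 1: 15(ω_s−ω_c) = −47(ω_r−ω_c),  ω_s=0, ω_c=1
Stage 1: ω_r = 1 − (15/47)(0−1) = 62/47
  ⇒ ω_r¹/ω_c¹ = 62/47
Stage 2: N_ring = 33 + 2·30 = 93
Stage 2: 33(ω_s−ω_c) = −93(ω_r−ω_c),  ω_r=0, ω_s=1
Stage 2: 33(1−ω_c) = −93(0−ω_c)  ⇒  126ω_c = 33  ⇒  ω_c = 11/42
  ⇒ ω_c²/ω_s² = 11/42
Coupling ω_s² = ω_r¹ ⇒ overall = 62/47 × 11/42 = 341/987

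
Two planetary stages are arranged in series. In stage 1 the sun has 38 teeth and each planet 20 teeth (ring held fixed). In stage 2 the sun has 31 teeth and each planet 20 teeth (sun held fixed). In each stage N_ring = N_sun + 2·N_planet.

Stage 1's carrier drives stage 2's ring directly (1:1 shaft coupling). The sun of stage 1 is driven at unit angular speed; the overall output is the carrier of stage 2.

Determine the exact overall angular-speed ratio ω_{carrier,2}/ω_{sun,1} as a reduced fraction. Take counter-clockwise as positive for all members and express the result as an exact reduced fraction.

Stage 1: N_ring = 38 + 2·20 = 78
Stage 1: 38(ω_s−ω_c) = −78(ω_r−ω_c),  ω_r=0, ω_s=1
Stage 1: 38(1−ω_c) = −78(0−ω_c)  ⇒  116ω_c = 38  ⇒  ω_c = 19/58
  ⇒ ω_c¹/ω_s¹ = 19/58
Stage 2: N_ring = 31 + 2·20 = 71
Stage 2: 31(ω_s−ω_c) = −71(ω_r−ω_c),  ω_s=0, ω_r=1
Stage 2: 31(0−ω_c) = −71(1−ω_c)  ⇒  102ω_c = 71  ⇒  ω_c = 71/102
  ⇒ ω_c²/ω_r² = 71/102
Coupling ω_r² = ω_c¹ ⇒ overall = 19/58 × 71/102 = 1349/5916

1349/5916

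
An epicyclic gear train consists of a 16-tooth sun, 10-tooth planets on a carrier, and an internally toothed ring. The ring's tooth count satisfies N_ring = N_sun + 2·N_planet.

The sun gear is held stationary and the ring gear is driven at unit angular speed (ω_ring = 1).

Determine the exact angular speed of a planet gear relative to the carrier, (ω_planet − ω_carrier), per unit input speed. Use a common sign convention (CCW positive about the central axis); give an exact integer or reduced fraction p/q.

72/65

N_ring = 16 + 2·10 = 36
16(ω_s−ω_c) = −36(ω_r−ω_c),  ω_s=0, ω_r=1
16(0−ω_c) = −36(1−ω_c)  ⇒  52ω_c = 36  ⇒  ω_c = 9/13
sun–planet: 16·(0−9/13) = −10·(ω_p−ω_c)  ⇒  ω_p−ω_c = −(16/10)·(-9/13) = 72/65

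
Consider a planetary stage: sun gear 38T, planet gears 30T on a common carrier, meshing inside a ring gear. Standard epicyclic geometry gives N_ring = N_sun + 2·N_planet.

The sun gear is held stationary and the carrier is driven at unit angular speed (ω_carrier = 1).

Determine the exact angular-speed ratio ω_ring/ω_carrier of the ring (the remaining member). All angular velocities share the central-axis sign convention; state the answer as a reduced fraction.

N_ring = 38 + 2·30 = 98
38(ω_s−ω_c) = −98(ω_r−ω_c),  ω_s=0, ω_c=1
ω_r = 1 − (38/98)(0−1) = 68/49
ω_r/ω_c = 68/49

68/49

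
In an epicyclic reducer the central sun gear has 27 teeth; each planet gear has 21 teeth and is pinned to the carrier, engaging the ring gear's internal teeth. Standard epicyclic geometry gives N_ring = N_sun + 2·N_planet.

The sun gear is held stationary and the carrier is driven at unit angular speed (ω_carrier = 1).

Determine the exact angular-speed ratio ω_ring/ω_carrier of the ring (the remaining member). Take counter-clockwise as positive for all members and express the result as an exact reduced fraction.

32/23

N_ring = 27 + 2·21 = 69
27(ω_s−ω_c) = −69(ω_r−ω_c),  ω_s=0, ω_c=1
ω_r = 1 − (27/69)(0−1) = 32/23
ω_r/ω_c = 32/23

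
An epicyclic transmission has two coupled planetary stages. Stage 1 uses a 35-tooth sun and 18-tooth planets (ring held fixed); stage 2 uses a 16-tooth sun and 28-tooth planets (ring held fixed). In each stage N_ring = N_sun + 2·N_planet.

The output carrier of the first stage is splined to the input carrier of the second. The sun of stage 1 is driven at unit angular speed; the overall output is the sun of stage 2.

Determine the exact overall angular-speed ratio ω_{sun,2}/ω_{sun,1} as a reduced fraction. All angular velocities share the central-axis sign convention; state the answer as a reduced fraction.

385/212

Stage 1: N_ring = 35 + 2·18 = 71
Stage 1: 35(ω_s−ω_c) = −71(ω_r−ω_c),  ω_r=0, ω_s=1
Stage 1: 35(1−ω_c) = −71(0−ω_c)  ⇒  106ω_c = 35  ⇒  ω_c = 35/106
  ⇒ ω_c¹/ω_s¹ = 35/106
Stage 2: N_ring = 16 + 2·28 = 72
Stage 2: 16(ω_s−ω_c) = −72(ω_r−ω_c),  ω_r=0, ω_c=1
Stage 2: ω_s = 1 − (72/16)(0−1) = 11/2
  ⇒ ω_s²/ω_c² = 11/2
Coupling ω_c² = ω_c¹ ⇒ overall = 35/106 × 11/2 = 385/212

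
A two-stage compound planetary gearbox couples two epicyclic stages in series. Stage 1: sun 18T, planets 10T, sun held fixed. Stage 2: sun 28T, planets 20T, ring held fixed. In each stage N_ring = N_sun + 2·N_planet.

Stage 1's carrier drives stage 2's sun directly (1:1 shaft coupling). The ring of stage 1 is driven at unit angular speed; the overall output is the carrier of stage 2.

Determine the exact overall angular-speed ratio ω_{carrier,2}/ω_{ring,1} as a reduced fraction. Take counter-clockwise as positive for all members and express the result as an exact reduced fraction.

Stage 1: N_ring = 18 + 2·10 = 38
Stage 1: 18(ω_s−ω_c) = −38(ω_r−ω_c),  ω_s=0, ω_r=1
Stage 1: 18(0−ω_c) = −38(1−ω_c)  ⇒  56ω_c = 38  ⇒  ω_c = 19/28
  ⇒ ω_c¹/ω_r¹ = 19/28
Stage 2: N_ring = 28 + 2·20 = 68
Stage 2: 28(ω_s−ω_c) = −68(ω_r−ω_c),  ω_r=0, ω_s=1
Stage 2: 28(1−ω_c) = −68(0−ω_c)  ⇒  96ω_c = 28  ⇒  ω_c = 7/24
  ⇒ ω_c²/ω_s² = 7/24
Coupling ω_s² = ω_c¹ ⇒ overall = 19/28 × 7/24 = 19/96

19/96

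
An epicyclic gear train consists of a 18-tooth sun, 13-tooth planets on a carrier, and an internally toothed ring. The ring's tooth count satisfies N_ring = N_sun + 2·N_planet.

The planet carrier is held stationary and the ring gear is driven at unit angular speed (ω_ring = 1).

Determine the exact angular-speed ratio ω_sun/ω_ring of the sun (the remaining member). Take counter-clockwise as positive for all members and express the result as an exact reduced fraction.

N_ring = 18 + 2·13 = 44
18(ω_s−ω_c) = −44(ω_r−ω_c),  ω_c=0, ω_r=1
ω_s = 0 − (44/18)(1−0) = -22/9
ω_s/ω_r = -22/9

-22/9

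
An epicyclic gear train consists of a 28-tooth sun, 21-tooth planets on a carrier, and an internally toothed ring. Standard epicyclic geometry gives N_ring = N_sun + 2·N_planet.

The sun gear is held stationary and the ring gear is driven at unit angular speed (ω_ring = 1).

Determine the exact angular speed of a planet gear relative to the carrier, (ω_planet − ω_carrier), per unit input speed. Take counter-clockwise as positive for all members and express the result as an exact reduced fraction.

20/21

N_ring = 28 + 2·21 = 70
28(ω_s−ω_c) = −70(ω_r−ω_c),  ω_s=0, ω_r=1
28(0−ω_c) = −70(1−ω_c)  ⇒  98ω_c = 70  ⇒  ω_c = 5/7
sun–planet: 28·(0−5/7) = −21·(ω_p−ω_c)  ⇒  ω_p−ω_c = −(28/21)·(-5/7) = 20/21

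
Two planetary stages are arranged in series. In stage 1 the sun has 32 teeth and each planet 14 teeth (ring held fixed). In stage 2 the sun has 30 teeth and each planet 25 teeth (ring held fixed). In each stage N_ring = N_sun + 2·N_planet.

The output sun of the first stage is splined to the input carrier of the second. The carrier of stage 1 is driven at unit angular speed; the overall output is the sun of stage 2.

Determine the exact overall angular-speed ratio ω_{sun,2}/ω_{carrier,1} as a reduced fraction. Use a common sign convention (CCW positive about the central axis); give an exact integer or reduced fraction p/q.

Stage 1: N_ring = 32 + 2·14 = 60
Stage 1: 32(ω_s−ω_c) = −60(ω_r−ω_c),  ω_r=0, ω_c=1
Stage 1: ω_s = 1 − (60/32)(0−1) = 23/8
  ⇒ ω_s¹/ω_c¹ = 23/8
Stage 2: N_ring = 30 + 2·25 = 80
Stage 2: 30(ω_s−ω_c) = −80(ω_r−ω_c),  ω_r=0, ω_c=1
Stage 2: ω_s = 1 − (80/30)(0−1) = 11/3
  ⇒ ω_s²/ω_c² = 11/3
Coupling ω_c² = ω_s¹ ⇒ overall = 23/8 × 11/3 = 253/24

253/24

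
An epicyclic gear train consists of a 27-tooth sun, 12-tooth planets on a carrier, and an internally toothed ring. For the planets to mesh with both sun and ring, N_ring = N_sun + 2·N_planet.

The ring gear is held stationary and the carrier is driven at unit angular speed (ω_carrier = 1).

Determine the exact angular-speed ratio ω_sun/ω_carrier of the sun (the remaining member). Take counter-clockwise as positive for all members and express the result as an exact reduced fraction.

26/9

N_ring = 27 + 2·12 = 51
27(ω_s−ω_c) = −51(ω_r−ω_c),  ω_r=0, ω_c=1
ω_s = 1 − (51/27)(0−1) = 26/9
ω_s/ω_c = 26/9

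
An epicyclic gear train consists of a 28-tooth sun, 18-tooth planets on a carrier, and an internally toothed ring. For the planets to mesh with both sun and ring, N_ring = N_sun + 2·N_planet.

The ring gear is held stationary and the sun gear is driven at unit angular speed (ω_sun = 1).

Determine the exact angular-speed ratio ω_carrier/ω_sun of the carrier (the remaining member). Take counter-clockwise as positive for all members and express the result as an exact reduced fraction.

7/23

N_ring = 28 + 2·18 = 64
28(ω_s−ω_c) = −64(ω_r−ω_c),  ω_r=0, ω_s=1
28(1−ω_c) = −64(0−ω_c)  ⇒  92ω_c = 28  ⇒  ω_c = 7/23
ω_c/ω_s = 7/23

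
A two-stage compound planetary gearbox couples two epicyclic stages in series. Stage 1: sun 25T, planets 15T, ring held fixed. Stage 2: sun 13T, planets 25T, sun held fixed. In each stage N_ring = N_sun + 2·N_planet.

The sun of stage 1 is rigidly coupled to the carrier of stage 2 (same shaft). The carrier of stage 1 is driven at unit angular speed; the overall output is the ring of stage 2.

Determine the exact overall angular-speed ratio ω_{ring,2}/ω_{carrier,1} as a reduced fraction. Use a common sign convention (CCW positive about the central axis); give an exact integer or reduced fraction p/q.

1216/315

Stage 1: N_ring = 25 + 2·15 = 55
Stage 1: 25(ω_s−ω_c) = −55(ω_r−ω_c),  ω_r=0, ω_c=1
Stage 1: ω_s = 1 − (55/25)(0−1) = 16/5
  ⇒ ω_s¹/ω_c¹ = 16/5
Stage 2: N_ring = 13 + 2·25 = 63
Stage 2: 13(ω_s−ω_c) = −63(ω_r−ω_c),  ω_s=0, ω_c=1
Stage 2: ω_r = 1 − (13/63)(0−1) = 76/63
  ⇒ ω_r²/ω_c² = 76/63
Coupling ω_c² = ω_s¹ ⇒ overall = 16/5 × 76/63 = 1216/315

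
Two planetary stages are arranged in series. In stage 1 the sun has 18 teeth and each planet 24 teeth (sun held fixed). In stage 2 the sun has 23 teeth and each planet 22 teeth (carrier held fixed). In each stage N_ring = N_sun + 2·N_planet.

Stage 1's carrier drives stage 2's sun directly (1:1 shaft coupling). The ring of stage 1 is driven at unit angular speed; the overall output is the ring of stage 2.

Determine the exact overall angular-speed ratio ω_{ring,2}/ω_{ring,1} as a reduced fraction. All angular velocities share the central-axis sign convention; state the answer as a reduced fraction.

-253/938

Stage 1: N_ring = 18 + 2·24 = 66
Stage 1: 18(ω_s−ω_c) = −66(ω_r−ω_c),  ω_s=0, ω_r=1
Stage 1: 18(0−ω_c) = −66(1−ω_c)  ⇒  84ω_c = 66  ⇒  ω_c = 11/14
  ⇒ ω_c¹/ω_r¹ = 11/14
Stage 2: N_ring = 23 + 2·22 = 67
Stage 2: 23(ω_s−ω_c) = −67(ω_r−ω_c),  ω_c=0, ω_s=1
Stage 2: ω_r = 0 − (23/67)(1−0) = -23/67
  ⇒ ω_r²/ω_s² = -23/67
Coupling ω_s² = ω_c¹ ⇒ overall = 11/14 × -23/67 = -253/938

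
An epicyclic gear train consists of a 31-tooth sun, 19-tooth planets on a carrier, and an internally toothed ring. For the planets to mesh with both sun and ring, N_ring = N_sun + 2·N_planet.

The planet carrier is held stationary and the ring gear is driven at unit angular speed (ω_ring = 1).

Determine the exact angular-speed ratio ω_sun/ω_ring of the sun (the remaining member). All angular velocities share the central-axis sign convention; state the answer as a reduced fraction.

-69/31

N_ring = 31 + 2·19 = 69
31(ω_s−ω_c) = −69(ω_r−ω_c),  ω_c=0, ω_r=1
ω_s = 0 − (69/31)(1−0) = -69/31
ω_s/ω_r = -69/31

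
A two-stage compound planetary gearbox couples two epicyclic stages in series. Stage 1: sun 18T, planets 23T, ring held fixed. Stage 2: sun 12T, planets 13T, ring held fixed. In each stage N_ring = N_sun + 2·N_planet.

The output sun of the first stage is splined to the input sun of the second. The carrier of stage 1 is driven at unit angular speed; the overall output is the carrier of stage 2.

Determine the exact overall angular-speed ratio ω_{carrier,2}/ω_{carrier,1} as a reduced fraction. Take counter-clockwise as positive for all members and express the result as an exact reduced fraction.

82/75

Stage 1: N_ring = 18 + 2·23 = 64
Stage 1: 18(ω_s−ω_c) = −64(ω_r−ω_c),  ω_r=0, ω_c=1
Stage 1: ω_s = 1 − (64/18)(0−1) = 41/9
  ⇒ ω_s¹/ω_c¹ = 41/9
Stage 2: N_ring = 12 + 2·13 = 38
Stage 2: 12(ω_s−ω_c) = −38(ω_r−ω_c),  ω_r=0, ω_s=1
Stage 2: 12(1−ω_c) = −38(0−ω_c)  ⇒  50ω_c = 12  ⇒  ω_c = 6/25
  ⇒ ω_c²/ω_s² = 6/25
Coupling ω_s² = ω_s¹ ⇒ overall = 41/9 × 6/25 = 82/75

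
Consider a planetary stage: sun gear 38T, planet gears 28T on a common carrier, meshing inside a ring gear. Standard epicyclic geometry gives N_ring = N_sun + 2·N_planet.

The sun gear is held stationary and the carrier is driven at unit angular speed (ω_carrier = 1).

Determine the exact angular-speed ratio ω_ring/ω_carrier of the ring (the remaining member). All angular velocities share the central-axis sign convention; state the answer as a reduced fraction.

N_ring = 38 + 2·28 = 94
38(ω_s−ω_c) = −94(ω_r−ω_c),  ω_s=0, ω_c=1
ω_r = 1 − (38/94)(0−1) = 66/47
ω_r/ω_c = 66/47

66/47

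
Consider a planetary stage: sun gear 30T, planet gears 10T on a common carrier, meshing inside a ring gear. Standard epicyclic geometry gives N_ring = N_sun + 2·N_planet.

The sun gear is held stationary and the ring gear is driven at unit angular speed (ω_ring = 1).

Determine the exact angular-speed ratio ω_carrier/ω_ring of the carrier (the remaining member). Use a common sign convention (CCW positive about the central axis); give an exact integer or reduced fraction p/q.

N_ring = 30 + 2·10 = 50
30(ω_s−ω_c) = −50(ω_r−ω_c),  ω_s=0, ω_r=1
30(0−ω_c) = −50(1−ω_c)  ⇒  80ω_c = 50  ⇒  ω_c = 5/8
ω_c/ω_r = 5/8

5/8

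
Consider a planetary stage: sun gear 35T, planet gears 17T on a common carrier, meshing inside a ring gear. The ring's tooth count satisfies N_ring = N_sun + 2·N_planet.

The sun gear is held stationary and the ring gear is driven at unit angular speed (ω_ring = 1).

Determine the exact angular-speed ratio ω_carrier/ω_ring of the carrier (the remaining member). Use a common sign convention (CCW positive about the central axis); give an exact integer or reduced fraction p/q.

69/104

N_ring = 35 + 2·17 = 69
35(ω_s−ω_c) = −69(ω_r−ω_c),  ω_s=0, ω_r=1
35(0−ω_c) = −69(1−ω_c)  ⇒  104ω_c = 69  ⇒  ω_c = 69/104
ω_c/ω_r = 69/104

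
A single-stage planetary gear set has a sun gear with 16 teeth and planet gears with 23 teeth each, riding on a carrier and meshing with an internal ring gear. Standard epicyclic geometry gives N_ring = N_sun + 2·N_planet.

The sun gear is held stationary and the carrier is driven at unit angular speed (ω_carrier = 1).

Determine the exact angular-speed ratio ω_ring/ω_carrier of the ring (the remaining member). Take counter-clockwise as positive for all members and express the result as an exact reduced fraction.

39/31

N_ring = 16 + 2·23 = 62
16(ω_s−ω_c) = −62(ω_r−ω_c),  ω_s=0, ω_c=1
ω_r = 1 − (16/62)(0−1) = 39/31
ω_r/ω_c = 39/31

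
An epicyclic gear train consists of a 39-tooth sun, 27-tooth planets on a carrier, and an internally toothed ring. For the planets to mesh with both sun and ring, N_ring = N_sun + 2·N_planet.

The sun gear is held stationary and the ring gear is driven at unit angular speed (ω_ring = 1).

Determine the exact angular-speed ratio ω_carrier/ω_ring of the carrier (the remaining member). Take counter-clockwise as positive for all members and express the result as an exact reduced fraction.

N_ring = 39 + 2·27 = 93
39(ω_s−ω_c) = −93(ω_r−ω_c),  ω_s=0, ω_r=1
39(0−ω_c) = −93(1−ω_c)  ⇒  132ω_c = 93  ⇒  ω_c = 31/44
ω_c/ω_r = 31/44

31/44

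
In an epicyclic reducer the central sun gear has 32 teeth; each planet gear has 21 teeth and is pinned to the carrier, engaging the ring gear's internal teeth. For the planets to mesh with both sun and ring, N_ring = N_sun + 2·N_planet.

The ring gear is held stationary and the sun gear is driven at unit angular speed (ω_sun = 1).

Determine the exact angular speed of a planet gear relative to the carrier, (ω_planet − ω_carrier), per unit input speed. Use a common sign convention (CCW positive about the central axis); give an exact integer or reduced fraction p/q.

-1184/1113

N_ring = 32 + 2·21 = 74
32(ω_s−ω_c) = −74(ω_r−ω_c),  ω_r=0, ω_s=1
32(1−ω_c) = −74(0−ω_c)  ⇒  106ω_c = 32  ⇒  ω_c = 16/53
sun–planet: 32·(1−16/53) = −21·(ω_p−ω_c)  ⇒  ω_p−ω_c = −(32/21)·(37/53) = -1184/1113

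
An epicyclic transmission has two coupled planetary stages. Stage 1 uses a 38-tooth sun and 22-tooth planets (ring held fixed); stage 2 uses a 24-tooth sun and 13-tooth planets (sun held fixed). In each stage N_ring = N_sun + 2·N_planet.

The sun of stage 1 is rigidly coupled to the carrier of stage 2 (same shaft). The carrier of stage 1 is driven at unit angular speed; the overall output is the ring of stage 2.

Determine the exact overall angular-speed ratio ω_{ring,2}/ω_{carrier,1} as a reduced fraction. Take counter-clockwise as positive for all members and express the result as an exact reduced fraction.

444/95

Stage 1: N_ring = 38 + 2·22 = 82
Stage 1: 38(ω_s−ω_c) = −82(ω_r−ω_c),  ω_r=0, ω_c=1
Stage 1: ω_s = 1 − (82/38)(0−1) = 60/19
  ⇒ ω_s¹/ω_c¹ = 60/19
Stage 2: N_ring = 24 + 2·13 = 50
Stage 2: 24(ω_s−ω_c) = −50(ω_r−ω_c),  ω_s=0, ω_c=1
Stage 2: ω_r = 1 − (24/50)(0−1) = 37/25
  ⇒ ω_r²/ω_c² = 37/25
Coupling ω_c² = ω_s¹ ⇒ overall = 60/19 × 37/25 = 444/95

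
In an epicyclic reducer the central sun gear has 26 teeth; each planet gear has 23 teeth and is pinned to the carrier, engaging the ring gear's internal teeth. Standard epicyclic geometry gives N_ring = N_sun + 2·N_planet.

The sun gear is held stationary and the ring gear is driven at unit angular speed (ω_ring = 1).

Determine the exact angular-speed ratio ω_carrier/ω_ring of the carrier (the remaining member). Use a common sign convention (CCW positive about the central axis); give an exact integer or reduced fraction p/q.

36/49

N_ring = 26 + 2·23 = 72
26(ω_s−ω_c) = −72(ω_r−ω_c),  ω_s=0, ω_r=1
26(0−ω_c) = −72(1−ω_c)  ⇒  98ω_c = 72  ⇒  ω_c = 36/49
ω_c/ω_r = 36/49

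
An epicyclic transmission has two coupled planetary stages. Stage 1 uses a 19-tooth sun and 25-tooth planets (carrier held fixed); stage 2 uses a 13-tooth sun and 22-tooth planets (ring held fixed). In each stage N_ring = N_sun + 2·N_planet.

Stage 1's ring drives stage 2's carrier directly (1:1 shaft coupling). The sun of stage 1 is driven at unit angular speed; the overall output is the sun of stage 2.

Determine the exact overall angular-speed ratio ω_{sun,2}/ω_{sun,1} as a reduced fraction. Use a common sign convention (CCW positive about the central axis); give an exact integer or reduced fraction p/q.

-1330/897

Stage 1: N_ring = 19 + 2·25 = 69
Stage 1: 19(ω_s−ω_c) = −69(ω_r−ω_c),  ω_c=0, ω_s=1
Stage 1: ω_r = 0 − (19/69)(1−0) = -19/69
  ⇒ ω_r¹/ω_s¹ = -19/69
Stage 2: N_ring = 13 + 2·22 = 57
Stage 2: 13(ω_s−ω_c) = −57(ω_r−ω_c),  ω_r=0, ω_c=1
Stage 2: ω_s = 1 − (57/13)(0−1) = 70/13
  ⇒ ω_s²/ω_c² = 70/13
Coupling ω_c² = ω_r¹ ⇒ overall = -19/69 × 70/13 = -1330/897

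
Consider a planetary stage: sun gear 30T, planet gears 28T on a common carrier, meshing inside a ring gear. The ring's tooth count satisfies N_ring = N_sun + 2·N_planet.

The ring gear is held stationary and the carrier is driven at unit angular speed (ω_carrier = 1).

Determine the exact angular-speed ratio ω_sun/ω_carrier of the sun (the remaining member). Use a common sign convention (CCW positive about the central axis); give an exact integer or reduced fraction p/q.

N_ring = 30 + 2·28 = 86
30(ω_s−ω_c) = −86(ω_r−ω_c),  ω_r=0, ω_c=1
ω_s = 1 − (86/30)(0−1) = 58/15
ω_s/ω_c = 58/15

58/15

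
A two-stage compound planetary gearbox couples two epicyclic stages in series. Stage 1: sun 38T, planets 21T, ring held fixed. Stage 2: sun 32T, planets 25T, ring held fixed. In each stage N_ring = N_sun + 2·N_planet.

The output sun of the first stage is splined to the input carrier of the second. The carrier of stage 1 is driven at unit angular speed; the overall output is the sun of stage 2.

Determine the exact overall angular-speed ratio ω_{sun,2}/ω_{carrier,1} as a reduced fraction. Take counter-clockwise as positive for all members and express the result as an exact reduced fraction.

Stage 1: N_ring = 38 + 2·21 = 80
Stage 1: 38(ω_s−ω_c) = −80(ω_r−ω_c),  ω_r=0, ω_c=1
Stage 1: ω_s = 1 − (80/38)(0−1) = 59/19
  ⇒ ω_s¹/ω_c¹ = 59/19
Stage 2: N_ring = 32 + 2·25 = 82
Stage 2: 32(ω_s−ω_c) = −82(ω_r−ω_c),  ω_r=0, ω_c=1
Stage 2: ω_s = 1 − (82/32)(0−1) = 57/16
  ⇒ ω_s²/ω_c² = 57/16
Coupling ω_c² = ω_s¹ ⇒ overall = 59/19 × 57/16 = 177/16

177/16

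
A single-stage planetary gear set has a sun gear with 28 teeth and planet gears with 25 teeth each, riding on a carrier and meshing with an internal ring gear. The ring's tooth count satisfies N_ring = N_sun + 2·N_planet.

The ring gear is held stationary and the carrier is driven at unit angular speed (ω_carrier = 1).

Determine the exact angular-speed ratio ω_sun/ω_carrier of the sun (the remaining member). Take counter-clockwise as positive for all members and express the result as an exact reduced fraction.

N_ring = 28 + 2·25 = 78
28(ω_s−ω_c) = −78(ω_r−ω_c),  ω_r=0, ω_c=1
ω_s = 1 − (78/28)(0−1) = 53/14
ω_s/ω_c = 53/14

53/14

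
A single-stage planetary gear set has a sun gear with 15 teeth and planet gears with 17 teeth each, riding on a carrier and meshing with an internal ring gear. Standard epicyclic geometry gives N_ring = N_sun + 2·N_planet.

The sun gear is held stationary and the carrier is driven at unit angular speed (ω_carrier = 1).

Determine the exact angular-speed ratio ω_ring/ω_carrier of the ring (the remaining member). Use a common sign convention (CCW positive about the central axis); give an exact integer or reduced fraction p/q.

N_ring = 15 + 2·17 = 49
15(ω_s−ω_c) = −49(ω_r−ω_c),  ω_s=0, ω_c=1
ω_r = 1 − (15/49)(0−1) = 64/49
ω_r/ω_c = 64/49

64/49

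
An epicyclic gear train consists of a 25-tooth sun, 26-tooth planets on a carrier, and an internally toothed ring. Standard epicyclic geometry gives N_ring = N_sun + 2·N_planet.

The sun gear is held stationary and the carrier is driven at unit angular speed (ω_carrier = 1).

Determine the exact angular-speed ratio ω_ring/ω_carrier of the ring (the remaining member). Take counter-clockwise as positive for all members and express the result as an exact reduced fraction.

N_ring = 25 + 2·26 = 77
25(ω_s−ω_c) = −77(ω_r−ω_c),  ω_s=0, ω_c=1
ω_r = 1 − (25/77)(0−1) = 102/77
ω_r/ω_c = 102/77

102/77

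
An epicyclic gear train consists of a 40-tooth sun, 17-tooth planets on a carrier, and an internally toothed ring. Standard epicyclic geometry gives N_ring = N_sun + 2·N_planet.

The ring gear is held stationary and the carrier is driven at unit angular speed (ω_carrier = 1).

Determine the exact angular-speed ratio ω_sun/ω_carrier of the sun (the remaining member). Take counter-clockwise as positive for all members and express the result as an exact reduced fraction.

57/20

N_ring = 40 + 2·17 = 74
40(ω_s−ω_c) = −74(ω_r−ω_c),  ω_r=0, ω_c=1
ω_s = 1 − (74/40)(0−1) = 57/20
ω_s/ω_c = 57/20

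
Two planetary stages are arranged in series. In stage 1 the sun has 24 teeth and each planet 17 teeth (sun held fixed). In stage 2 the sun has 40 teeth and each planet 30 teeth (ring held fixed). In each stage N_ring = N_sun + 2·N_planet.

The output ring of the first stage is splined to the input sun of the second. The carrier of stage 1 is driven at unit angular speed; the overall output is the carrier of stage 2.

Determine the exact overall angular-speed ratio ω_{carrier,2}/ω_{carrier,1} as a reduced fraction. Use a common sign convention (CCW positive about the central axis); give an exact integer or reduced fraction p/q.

Stage 1: N_ring = 24 + 2·17 = 58
Stage 1: 24(ω_s−ω_c) = −58(ω_r−ω_c),  ω_s=0, ω_c=1
Stage 1: ω_r = 1 − (24/58)(0−1) = 41/29
  ⇒ ω_r¹/ω_c¹ = 41/29
Stage 2: N_ring = 40 + 2·30 = 100
Stage 2: 40(ω_s−ω_c) = −100(ω_r−ω_c),  ω_r=0, ω_s=1
Stage 2: 40(1−ω_c) = −100(0−ω_c)  ⇒  140ω_c = 40  ⇒  ω_c = 2/7
  ⇒ ω_c²/ω_s² = 2/7
Coupling ω_s² = ω_r¹ ⇒ overall = 41/29 × 2/7 = 82/203

82/203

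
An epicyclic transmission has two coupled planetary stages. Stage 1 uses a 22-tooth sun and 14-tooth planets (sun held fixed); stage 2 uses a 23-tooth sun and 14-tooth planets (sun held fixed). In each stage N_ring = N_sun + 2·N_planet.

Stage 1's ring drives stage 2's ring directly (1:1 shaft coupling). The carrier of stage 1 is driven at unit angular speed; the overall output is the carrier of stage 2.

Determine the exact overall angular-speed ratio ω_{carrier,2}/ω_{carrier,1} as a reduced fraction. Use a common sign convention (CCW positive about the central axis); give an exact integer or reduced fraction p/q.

Stage 1: N_ring = 22 + 2·14 = 50
Stage 1: 22(ω_s−ω_c) = −50(ω_r−ω_c),  ω_s=0, ω_c=1
Stage 1: ω_r = 1 − (22/50)(0−1) = 36/25
  ⇒ ω_r¹/ω_c¹ = 36/25
Stage 2: N_ring = 23 + 2·14 = 51
Stage 2: 23(ω_s−ω_c) = −51(ω_r−ω_c),  ω_s=0, ω_r=1
Stage 2: 23(0−ω_c) = −51(1−ω_c)  ⇒  74ω_c = 51  ⇒  ω_c = 51/74
  ⇒ ω_c²/ω_r² = 51/74
Coupling ω_r² = ω_r¹ ⇒ overall = 36/25 × 51/74 = 918/925

918/925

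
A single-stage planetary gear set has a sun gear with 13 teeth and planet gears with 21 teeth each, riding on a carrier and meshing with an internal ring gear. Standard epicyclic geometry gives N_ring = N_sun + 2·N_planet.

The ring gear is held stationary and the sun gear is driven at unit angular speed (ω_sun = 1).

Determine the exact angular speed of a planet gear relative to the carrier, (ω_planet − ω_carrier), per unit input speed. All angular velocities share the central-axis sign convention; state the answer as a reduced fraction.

N_ring = 13 + 2·21 = 55
13(ω_s−ω_c) = −55(ω_r−ω_c),  ω_r=0, ω_s=1
13(1−ω_c) = −55(0−ω_c)  ⇒  68ω_c = 13  ⇒  ω_c = 13/68
sun–planet: 13·(1−13/68) = −21·(ω_p−ω_c)  ⇒  ω_p−ω_c = −(13/21)·(55/68) = -715/1428

-715/1428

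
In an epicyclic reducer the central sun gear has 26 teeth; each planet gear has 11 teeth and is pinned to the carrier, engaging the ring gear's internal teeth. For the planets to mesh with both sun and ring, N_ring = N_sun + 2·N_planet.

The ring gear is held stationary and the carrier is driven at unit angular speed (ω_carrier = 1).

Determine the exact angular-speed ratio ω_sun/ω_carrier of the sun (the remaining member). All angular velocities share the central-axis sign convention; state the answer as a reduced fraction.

37/13

N_ring = 26 + 2·11 = 48
26(ω_s−ω_c) = −48(ω_r−ω_c),  ω_r=0, ω_c=1
ω_s = 1 − (48/26)(0−1) = 37/13
ω_s/ω_c = 37/13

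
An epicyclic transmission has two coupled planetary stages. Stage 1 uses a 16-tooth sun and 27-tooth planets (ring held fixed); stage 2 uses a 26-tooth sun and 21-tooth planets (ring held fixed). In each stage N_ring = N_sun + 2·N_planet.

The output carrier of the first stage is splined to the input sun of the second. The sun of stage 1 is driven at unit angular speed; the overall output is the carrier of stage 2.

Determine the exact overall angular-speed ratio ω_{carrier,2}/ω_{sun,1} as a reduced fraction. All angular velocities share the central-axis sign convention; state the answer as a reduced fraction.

Stage 1: N_ring = 16 + 2·27 = 70
Stage 1: 16(ω_s−ω_c) = −70(ω_r−ω_c),  ω_r=0, ω_s=1
Stage 1: 16(1−ω_c) = −70(0−ω_c)  ⇒  86ω_c = 16  ⇒  ω_c = 8/43
  ⇒ ω_c¹/ω_s¹ = 8/43
Stage 2: N_ring = 26 + 2·21 = 68
Stage 2: 26(ω_s−ω_c) = −68(ω_r−ω_c),  ω_r=0, ω_s=1
Stage 2: 26(1−ω_c) = −68(0−ω_c)  ⇒  94ω_c = 26  ⇒  ω_c = 13/47
  ⇒ ω_c²/ω_s² = 13/47
Coupling ω_s² = ω_c¹ ⇒ overall = 8/43 × 13/47 = 104/2021

104/2021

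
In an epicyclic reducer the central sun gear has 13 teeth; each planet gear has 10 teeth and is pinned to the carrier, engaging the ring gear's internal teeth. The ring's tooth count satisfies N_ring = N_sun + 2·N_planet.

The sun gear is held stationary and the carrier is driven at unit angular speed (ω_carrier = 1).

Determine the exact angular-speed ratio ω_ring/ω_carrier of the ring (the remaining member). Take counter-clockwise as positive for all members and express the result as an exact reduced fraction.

46/33

N_ring = 13 + 2·10 = 33
13(ω_s−ω_c) = −33(ω_r−ω_c),  ω_s=0, ω_c=1
ω_r = 1 − (13/33)(0−1) = 46/33
ω_r/ω_c = 46/33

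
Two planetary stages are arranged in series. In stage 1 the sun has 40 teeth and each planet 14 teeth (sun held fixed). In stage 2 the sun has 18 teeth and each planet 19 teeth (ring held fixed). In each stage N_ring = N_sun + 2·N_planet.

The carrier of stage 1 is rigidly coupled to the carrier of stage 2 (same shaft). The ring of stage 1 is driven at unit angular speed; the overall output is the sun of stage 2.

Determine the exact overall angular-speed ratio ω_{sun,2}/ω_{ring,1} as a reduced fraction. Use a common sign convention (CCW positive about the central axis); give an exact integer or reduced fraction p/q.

629/243

Stage 1: N_ring = 40 + 2·14 = 68
Stage 1: 40(ω_s−ω_c) = −68(ω_r−ω_c),  ω_s=0, ω_r=1
Stage 1: 40(0−ω_c) = −68(1−ω_c)  ⇒  108ω_c = 68  ⇒  ω_c = 17/27
  ⇒ ω_c¹/ω_r¹ = 17/27
Stage 2: N_ring = 18 + 2·19 = 56
Stage 2: 18(ω_s−ω_c) = −56(ω_r−ω_c),  ω_r=0, ω_c=1
Stage 2: ω_s = 1 − (56/18)(0−1) = 37/9
  ⇒ ω_s²/ω_c² = 37/9
Coupling ω_c² = ω_c¹ ⇒ overall = 17/27 × 37/9 = 629/243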